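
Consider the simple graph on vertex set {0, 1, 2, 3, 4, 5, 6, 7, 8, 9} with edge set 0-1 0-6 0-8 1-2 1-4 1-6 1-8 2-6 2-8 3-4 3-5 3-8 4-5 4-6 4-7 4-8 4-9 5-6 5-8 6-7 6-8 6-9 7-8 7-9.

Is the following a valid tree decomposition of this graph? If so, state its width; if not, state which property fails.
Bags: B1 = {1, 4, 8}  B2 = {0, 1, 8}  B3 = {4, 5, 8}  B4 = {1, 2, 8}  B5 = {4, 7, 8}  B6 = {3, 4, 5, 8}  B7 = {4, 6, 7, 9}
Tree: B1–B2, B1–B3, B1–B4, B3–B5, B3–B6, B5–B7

A tree decomposition must satisfy three properties: every vertex lies in some bag; for every edge, both endpoints lie together in some bag; and for every vertex, the bags containing it form a connected subtree. Here edge (6,1) lies in no bag, so the decomposition is invalid.

No — edge (6,1) lies in no bag.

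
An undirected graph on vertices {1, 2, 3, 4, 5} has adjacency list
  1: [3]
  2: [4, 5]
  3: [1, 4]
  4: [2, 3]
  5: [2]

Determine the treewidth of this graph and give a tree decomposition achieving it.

Each bag holds 2 vertices, so the decomposition has width 1, which upper-bounds the treewidth. Since G has at least one edge (e.g. 5–2), it is not an edgeless graph, so tw(G) ≥ 1. The upper and lower bounds meet at 1, so that is the treewidth.

Treewidth 1.
One such decomposition:
Bags: B1 = {2, 5}  B2 = {2, 4}  B3 = {3, 4}  B4 = {1, 3}
Tree: B1–B2, B2–B3, B3–B4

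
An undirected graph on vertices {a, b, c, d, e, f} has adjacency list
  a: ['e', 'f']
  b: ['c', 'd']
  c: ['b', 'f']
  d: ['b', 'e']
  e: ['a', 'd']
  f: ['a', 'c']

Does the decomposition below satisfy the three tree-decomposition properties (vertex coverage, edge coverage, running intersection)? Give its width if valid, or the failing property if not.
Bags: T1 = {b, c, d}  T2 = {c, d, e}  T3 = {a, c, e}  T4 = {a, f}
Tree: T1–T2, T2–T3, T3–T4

No — edge (c,f) lies in no bag.

A tree decomposition must satisfy three properties: every vertex lies in some bag; for every edge, both endpoints lie together in some bag; and for every vertex, the bags containing it form a connected subtree. Here edge (c,f) lies in no bag, so the decomposition is invalid.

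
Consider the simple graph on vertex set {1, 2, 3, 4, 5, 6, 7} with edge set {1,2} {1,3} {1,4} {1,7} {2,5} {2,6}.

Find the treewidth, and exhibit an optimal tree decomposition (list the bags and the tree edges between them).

Every bag has size at most 2, so the width is 2 − 1 = 1 and tw(G) ≤ 1. G has an edge, so its treewidth is at least 1. The upper and lower bounds meet at 1, so that is the treewidth.

Treewidth 1.
Bags: B1 = {1, 2}  B2 = {2, 6}  B3 = {2, 5}  B4 = {1, 4}  B5 = {1, 3}  B6 = {1, 7}
Tree: B1–B2, B2–B3, B1–B4, B4–B5, B5–B6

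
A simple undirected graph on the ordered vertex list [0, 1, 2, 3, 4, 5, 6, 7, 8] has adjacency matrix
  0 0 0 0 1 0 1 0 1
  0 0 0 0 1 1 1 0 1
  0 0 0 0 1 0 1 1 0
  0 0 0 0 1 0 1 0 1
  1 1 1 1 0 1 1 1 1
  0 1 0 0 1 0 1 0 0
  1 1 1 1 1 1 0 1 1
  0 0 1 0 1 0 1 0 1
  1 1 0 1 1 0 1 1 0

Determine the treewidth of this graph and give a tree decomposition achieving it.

Every bag has size at most 4, so the width is 4 − 1 = 3 and tw(G) ≤ 3. On the other hand G contains the 4-clique {0, 4, 6, 8}. A clique must lie in a single bag of any decomposition, so no decomposition can have width below 3. Hence tw(G) = 3 exactly.

Treewidth 3.
Bags: B1 = {1, 4, 6, 8}  B2 = {3, 4, 6, 8}  B3 = {1, 4, 5, 6}  B4 = {4, 6, 7, 8}  B5 = {2, 4, 6, 7}  B6 = {0, 4, 6, 8}
Tree: B1–B2, B1–B3, B2–B4, B4–B5, B4–B6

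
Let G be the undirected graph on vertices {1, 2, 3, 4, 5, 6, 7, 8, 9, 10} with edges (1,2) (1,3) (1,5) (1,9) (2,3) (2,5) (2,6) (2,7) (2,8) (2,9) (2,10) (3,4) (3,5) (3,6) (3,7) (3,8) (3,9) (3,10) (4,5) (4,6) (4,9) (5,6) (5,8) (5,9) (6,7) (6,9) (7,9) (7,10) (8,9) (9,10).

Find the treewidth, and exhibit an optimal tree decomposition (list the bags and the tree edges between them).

Each bag holds 5 vertices, so the decomposition has width 4, which upper-bounds the treewidth. For the lower bound, the 5 vertices {2, 3, 7, 9, 10} are pairwise adjacent, and any tree decomposition puts a clique entirely inside one bag — forcing width ≥ 4. Combining the bounds, tw(G) = 4.

Treewidth 4.
Bags: B1 = {2, 3, 5, 6, 9}  B2 = {2, 3, 5, 8, 9}  B3 = {2, 3, 6, 7, 9}  B4 = {3, 4, 5, 6, 9}  B5 = {2, 3, 7, 9, 10}  B6 = {1, 2, 3, 5, 9}
Tree: B1–B2, B1–B3, B1–B4, B3–B5, B2–B6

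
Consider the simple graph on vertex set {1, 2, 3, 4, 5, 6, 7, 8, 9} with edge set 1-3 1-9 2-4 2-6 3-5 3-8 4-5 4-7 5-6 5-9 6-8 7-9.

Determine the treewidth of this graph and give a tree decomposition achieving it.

Treewidth 3.
One optimal decomposition is:
Bags: B1 = {1, 4, 7, 9}  B2 = {1, 4, 5, 9}  B3 = {1, 3, 4, 5}  B4 = {2, 3, 4, 5}  B5 = {2, 3, 5, 6}  B6 = {2, 3, 6, 8}
Tree: B1–B2, B2–B3, B3–B4, B4–B5, B5–B6

Every bag has size at most 4, so the width is 4 − 1 = 3 and tw(G) ≤ 3. For the lower bound: the 4 vertex sets {1,7,9}, {4}, {5}, {2,3,6,8} are disjoint, each induces a connected subgraph, and every pair is joined by at least one edge of G. Contracting each set to a single vertex therefore yields K_{4} as a minor, and since treewidth is minor-monotone, tw(G) ≥ tw(K_{4}) = 3. Therefore the treewidth is 3.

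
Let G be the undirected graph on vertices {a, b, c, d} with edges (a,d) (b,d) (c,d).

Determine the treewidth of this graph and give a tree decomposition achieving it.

Each bag holds 2 vertices, so the decomposition has width 1, which upper-bounds the treewidth. Any graph with an edge has treewidth ≥ 1, and G has the edge d–b. The upper and lower bounds meet at 1, so that is the treewidth.

Treewidth 1.
Bags: B1 = {b, d}  B2 = {a, d}  B3 = {c, d}
Tree: B1–B2, B2–B3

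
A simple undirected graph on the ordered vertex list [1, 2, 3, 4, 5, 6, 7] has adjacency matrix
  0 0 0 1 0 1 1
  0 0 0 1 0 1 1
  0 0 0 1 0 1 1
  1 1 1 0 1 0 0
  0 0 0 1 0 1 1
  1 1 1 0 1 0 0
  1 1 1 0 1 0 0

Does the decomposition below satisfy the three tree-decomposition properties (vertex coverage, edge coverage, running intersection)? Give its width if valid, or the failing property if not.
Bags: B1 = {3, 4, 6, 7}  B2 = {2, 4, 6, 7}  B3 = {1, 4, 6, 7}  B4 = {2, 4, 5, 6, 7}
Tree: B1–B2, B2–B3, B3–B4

A tree decomposition must satisfy three properties: every vertex lies in some bag; for every edge, both endpoints lie together in some bag; and for every vertex, the bags containing it form a connected subtree. Here bags containing vertex 2 are not connected in the tree, so the decomposition is invalid.

No — bags containing vertex 2 are not connected in the tree.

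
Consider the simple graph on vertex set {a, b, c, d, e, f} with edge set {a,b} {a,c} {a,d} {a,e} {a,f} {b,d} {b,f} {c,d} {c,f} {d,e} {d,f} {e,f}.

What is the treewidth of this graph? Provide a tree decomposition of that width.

Treewidth 3.
Bags: B1 = {a, c, d, f}  B2 = {a, b, d, f}  B3 = {a, d, e, f}
Tree: B1–B2, B1–B3

The largest bag has 4 vertices, giving width 3; this decomposition certifies tw(G) ≤ 3. Conversely, {a, d, e, f} is a clique of size 4, and the vertices of any clique must share a bag in every tree decomposition; so some bag has ≥ 4 vertices and tw(G) ≥ 3. Hence tw(G) = 3 exactly.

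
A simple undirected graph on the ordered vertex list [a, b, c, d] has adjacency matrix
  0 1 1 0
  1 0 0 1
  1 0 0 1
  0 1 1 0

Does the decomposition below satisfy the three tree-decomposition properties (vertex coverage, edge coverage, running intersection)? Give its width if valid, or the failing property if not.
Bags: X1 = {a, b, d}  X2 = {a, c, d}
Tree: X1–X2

Yes; width 2.

Checking the three conditions: (i) the bags cover all of {a, b, c, d}; (ii) for each edge, some bag contains both endpoints; (iii) the bags containing any fixed vertex form a subtree. All hold, so the decomposition is valid with width 3 − 1 = 2.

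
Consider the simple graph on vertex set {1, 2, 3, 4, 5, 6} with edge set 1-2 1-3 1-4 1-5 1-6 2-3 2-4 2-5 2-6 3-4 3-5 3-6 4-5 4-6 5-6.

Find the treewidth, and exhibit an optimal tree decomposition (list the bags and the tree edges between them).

Treewidth 5.
Bags: B1 = {1, 2, 3, 4, 5, 6}
Tree: (single bag)

With just one bag of size 6, the width is 6 − 1 = 5, so tw(G) ≤ 5. For the lower bound, the 6 vertices {1, 2, 3, 4, 5, 6} are pairwise adjacent, and any tree decomposition puts a clique entirely inside one bag — forcing width ≥ 5. The upper and lower bounds meet at 5, so that is the treewidth.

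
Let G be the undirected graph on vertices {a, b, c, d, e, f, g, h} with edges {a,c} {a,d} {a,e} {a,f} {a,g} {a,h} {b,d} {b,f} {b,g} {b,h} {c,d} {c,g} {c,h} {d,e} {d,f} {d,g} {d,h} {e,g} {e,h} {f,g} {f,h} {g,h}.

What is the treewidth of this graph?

A width-4 tree decomposition is:
Bags: B1 = {a, d, f, g, h}  B2 = {b, d, f, g, h}  B3 = {a, c, d, g, h}  B4 = {a, d, e, g, h}
Tree: B1–B2, B1–B3, B3–B4
Each bag holds 5 vertices, so the decomposition has width 4, which upper-bounds the treewidth. For the lower bound, the 5 vertices {a, d, e, g, h} are pairwise adjacent, and any tree decomposition puts a clique entirely inside one bag — forcing width ≥ 4. Hence tw(G) = 4 exactly.

4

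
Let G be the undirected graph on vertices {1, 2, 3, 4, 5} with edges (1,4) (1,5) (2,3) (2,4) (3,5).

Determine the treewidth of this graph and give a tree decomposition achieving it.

Treewidth 2.
Bags: B1 = {1, 3, 5}  B2 = {1, 2, 3}  B3 = {1, 2, 4}
Tree: B1–B2, B2–B3

The largest bag has 3 vertices, giving width 2; this decomposition certifies tw(G) ≤ 2. For the lower bound, G contains the cycle 1–5–3–2–4–1, so G is not a forest; only forests have treewidth ≤ 1, hence tw(G) ≥ 2. Combining the bounds, tw(G) = 2.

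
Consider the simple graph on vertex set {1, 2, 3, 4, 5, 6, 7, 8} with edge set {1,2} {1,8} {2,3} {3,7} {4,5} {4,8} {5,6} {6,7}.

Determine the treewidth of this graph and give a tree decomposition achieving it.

Every bag has size at most 3, so the width is 3 − 1 = 2 and tw(G) ≤ 2. The edges 3–7–6–5–4–8–1–2–3 form a cycle, so G is not a tree and its treewidth is at least 2. The upper and lower bounds meet at 2, so that is the treewidth.

Treewidth 2.
One such decomposition:
Bags: B1 = {3, 6, 7}  B2 = {3, 5, 6}  B3 = {3, 4, 5}  B4 = {3, 4, 8}  B5 = {1, 3, 8}  B6 = {1, 2, 3}
Tree: B1–B2, B2–B3, B3–B4, B4–B5, B5–B6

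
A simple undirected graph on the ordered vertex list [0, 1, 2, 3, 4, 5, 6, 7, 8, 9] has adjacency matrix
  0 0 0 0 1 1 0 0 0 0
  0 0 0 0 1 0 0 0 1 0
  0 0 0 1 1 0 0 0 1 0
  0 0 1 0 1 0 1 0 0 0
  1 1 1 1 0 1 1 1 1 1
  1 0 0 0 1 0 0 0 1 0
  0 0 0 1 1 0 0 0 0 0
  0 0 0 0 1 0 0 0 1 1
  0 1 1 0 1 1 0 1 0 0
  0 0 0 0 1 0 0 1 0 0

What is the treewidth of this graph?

2

A width-2 tree decomposition is:
Bags: B1 = {1, 4, 8}  B2 = {2, 4, 8}  B3 = {4, 5, 8}  B4 = {4, 7, 8}  B5 = {4, 7, 9}  B6 = {2, 3, 4}  B7 = {3, 4, 6}  B8 = {0, 4, 5}
Tree: B1–B2, B2–B3, B2–B4, B4–B5, B2–B6, B6–B7, B3–B8
Each bag holds 3 vertices, so the decomposition has width 2, which upper-bounds the treewidth. On the other hand G contains the 3-clique {0, 4, 5}. A clique must lie in a single bag of any decomposition, so no decomposition can have width below 2. Combining the bounds, tw(G) = 2.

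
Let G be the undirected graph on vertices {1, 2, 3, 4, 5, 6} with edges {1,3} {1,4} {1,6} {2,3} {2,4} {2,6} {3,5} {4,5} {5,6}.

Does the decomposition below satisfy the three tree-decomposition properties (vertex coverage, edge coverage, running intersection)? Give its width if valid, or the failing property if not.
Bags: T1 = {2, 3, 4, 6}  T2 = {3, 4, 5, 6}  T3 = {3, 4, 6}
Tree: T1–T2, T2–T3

No — vertex 1 appears in no bag.

A tree decomposition must satisfy three properties: every vertex lies in some bag; for every edge, both endpoints lie together in some bag; and for every vertex, the bags containing it form a connected subtree. Here vertex 1 appears in no bag, so the decomposition is invalid.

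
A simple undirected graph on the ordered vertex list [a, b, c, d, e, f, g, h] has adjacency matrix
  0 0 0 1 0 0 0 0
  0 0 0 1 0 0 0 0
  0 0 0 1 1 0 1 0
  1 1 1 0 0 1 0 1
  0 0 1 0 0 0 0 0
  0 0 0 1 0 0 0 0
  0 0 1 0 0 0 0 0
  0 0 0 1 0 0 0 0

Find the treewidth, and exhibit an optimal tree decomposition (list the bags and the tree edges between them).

Each bag holds 2 vertices, so the decomposition has width 1, which upper-bounds the treewidth. G has an edge, so its treewidth is at least 1. Therefore the treewidth is 1.

Treewidth 1.
One such decomposition:
Bags: B1 = {d, h}  B2 = {a, d}  B3 = {c, d}  B4 = {c, e}  B5 = {c, g}  B6 = {b, d}  B7 = {d, f}
Tree: B1–B2, B1–B3, B3–B4, B3–B5, B1–B6, B3–B7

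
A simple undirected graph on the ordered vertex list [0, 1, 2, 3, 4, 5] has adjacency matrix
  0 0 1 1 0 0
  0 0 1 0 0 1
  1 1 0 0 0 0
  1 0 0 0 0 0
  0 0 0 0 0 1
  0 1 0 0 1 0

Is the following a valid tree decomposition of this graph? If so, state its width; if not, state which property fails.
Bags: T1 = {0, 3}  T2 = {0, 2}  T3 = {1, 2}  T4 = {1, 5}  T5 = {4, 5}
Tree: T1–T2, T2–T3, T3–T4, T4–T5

Yes; width 1.

Vertex coverage: the bags together contain {0, 1, 2, 3, 4, 5}, the full vertex set. Edge coverage: each edge of G has both endpoints in at least one bag. Running intersection: for every vertex, the bags containing it form a connected subtree. All three properties hold, so this is a valid tree decomposition of width max|bag| − 1 = 1, and hence tw(G) ≤ 1.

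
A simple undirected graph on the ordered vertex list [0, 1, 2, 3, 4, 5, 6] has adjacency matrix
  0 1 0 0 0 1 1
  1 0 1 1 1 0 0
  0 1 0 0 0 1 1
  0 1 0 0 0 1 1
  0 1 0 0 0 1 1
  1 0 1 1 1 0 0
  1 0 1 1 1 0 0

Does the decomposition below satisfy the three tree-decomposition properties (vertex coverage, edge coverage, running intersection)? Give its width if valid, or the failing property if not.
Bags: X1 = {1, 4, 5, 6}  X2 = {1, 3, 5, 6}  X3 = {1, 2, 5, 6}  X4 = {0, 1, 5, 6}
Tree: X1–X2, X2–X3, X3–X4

Vertex coverage: the bags together contain {0, 1, 2, 3, 4, 5, 6}, the full vertex set. Edge coverage: each edge of G has both endpoints in at least one bag. Running intersection: for every vertex, the bags containing it form a connected subtree. All three properties hold, so this is a valid tree decomposition of width max|bag| − 1 = 3, and hence tw(G) ≤ 3.

Yes; width 3.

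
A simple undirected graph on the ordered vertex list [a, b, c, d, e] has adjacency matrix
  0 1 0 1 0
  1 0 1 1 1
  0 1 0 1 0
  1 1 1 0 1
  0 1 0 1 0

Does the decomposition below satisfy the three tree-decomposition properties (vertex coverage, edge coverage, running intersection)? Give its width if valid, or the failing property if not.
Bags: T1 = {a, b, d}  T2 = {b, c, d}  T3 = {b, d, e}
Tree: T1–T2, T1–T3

Yes; width 2.

Vertex coverage: the bags together contain {a, b, c, d, e}, the full vertex set. Edge coverage: each edge of G has both endpoints in at least one bag. Running intersection: for every vertex, the bags containing it form a connected subtree. All three properties hold, so this is a valid tree decomposition of width max|bag| − 1 = 2, and hence tw(G) ≤ 2.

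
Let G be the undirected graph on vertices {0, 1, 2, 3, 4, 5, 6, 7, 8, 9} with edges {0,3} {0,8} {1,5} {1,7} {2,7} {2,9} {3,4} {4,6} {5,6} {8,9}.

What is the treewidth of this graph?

2

A width-2 tree decomposition is:
Bags: B1 = {0, 8, 9}  B2 = {0, 2, 9}  B3 = {0, 2, 7}  B4 = {0, 1, 7}  B5 = {0, 1, 5}  B6 = {0, 5, 6}  B7 = {0, 4, 6}  B8 = {0, 3, 4}
Tree: B1–B2, B2–B3, B3–B4, B4–B5, B5–B6, B6–B7, B7–B8
The largest bag has 3 vertices, giving width 2; this decomposition certifies tw(G) ≤ 2. For the lower bound, G contains the cycle 0–8–9–2–7–1–5–6–4–3–0, so G is not a forest; only forests have treewidth ≤ 1, hence tw(G) ≥ 2. Hence tw(G) = 2 exactly.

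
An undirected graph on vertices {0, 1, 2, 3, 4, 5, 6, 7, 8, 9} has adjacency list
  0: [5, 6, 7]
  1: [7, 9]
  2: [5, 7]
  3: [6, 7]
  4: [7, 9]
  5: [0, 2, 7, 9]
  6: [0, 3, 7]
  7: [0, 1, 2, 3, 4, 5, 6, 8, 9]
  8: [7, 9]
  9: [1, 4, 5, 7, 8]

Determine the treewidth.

2

A width-2 tree decomposition is:
Bags: B1 = {5, 7, 9}  B2 = {4, 7, 9}  B3 = {2, 5, 7}  B4 = {7, 8, 9}  B5 = {0, 5, 7}  B6 = {0, 6, 7}  B7 = {1, 7, 9}  B8 = {3, 6, 7}
Tree: B1–B2, B1–B3, B2–B4, B3–B5, B5–B6, B4–B7, B6–B8
Every bag has size at most 3, so the width is 3 − 1 = 2 and tw(G) ≤ 2. For the lower bound, the 3 vertices {0, 5, 7} are pairwise adjacent, and any tree decomposition puts a clique entirely inside one bag — forcing width ≥ 2. Combining the bounds, tw(G) = 2.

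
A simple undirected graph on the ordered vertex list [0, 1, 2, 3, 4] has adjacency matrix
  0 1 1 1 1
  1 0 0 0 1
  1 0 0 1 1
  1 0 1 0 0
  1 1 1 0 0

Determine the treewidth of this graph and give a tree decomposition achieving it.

Each bag holds 3 vertices, so the decomposition has width 2, which upper-bounds the treewidth. On the other hand G contains the 3-clique {0, 1, 4}. A clique must lie in a single bag of any decomposition, so no decomposition can have width below 2. The upper and lower bounds meet at 2, so that is the treewidth.

Treewidth 2.
Bags: B1 = {0, 1, 4}  B2 = {0, 2, 4}  B3 = {0, 2, 3}
Tree: B1–B2, B2–B3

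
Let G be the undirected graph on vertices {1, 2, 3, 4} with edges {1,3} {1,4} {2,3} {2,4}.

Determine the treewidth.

A width-2 tree decomposition is:
Bags: B1 = {1, 2, 4}  B2 = {1, 2, 3}
Tree: B1–B2
Every bag has size at most 3, so the width is 3 − 1 = 2 and tw(G) ≤ 2. Since 2–4–1–3–2 is a cycle in G, G is not acyclic. Forests are exactly the graphs of treewidth ≤ 1, so tw(G) ≥ 2. Therefore the treewidth is 2.

2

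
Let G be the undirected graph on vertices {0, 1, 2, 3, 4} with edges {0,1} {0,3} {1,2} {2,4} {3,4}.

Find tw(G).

2

A width-2 tree decomposition is:
Bags: B1 = {0, 3, 4}  B2 = {0, 1, 4}  B3 = {1, 2, 4}
Tree: B1–B2, B2–B3
The largest bag has 3 vertices, giving width 2; this decomposition certifies tw(G) ≤ 2. Since 4–3–0–1–2–4 is a cycle in G, G is not acyclic. Forests are exactly the graphs of treewidth ≤ 1, so tw(G) ≥ 2. The upper and lower bounds meet at 2, so that is the treewidth.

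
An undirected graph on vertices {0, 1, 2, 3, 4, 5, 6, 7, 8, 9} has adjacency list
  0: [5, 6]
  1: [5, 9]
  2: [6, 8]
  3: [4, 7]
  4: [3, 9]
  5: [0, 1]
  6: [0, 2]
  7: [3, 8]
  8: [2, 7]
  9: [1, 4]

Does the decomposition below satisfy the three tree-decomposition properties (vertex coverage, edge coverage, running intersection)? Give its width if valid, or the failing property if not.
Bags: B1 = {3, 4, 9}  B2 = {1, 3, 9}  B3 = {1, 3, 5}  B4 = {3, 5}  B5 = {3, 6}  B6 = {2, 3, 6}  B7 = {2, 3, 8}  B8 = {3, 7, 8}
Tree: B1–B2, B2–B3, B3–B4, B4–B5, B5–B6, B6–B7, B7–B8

No — vertex 0 appears in no bag.

A tree decomposition must satisfy three properties: every vertex lies in some bag; for every edge, both endpoints lie together in some bag; and for every vertex, the bags containing it form a connected subtree. Here vertex 0 appears in no bag, so the decomposition is invalid.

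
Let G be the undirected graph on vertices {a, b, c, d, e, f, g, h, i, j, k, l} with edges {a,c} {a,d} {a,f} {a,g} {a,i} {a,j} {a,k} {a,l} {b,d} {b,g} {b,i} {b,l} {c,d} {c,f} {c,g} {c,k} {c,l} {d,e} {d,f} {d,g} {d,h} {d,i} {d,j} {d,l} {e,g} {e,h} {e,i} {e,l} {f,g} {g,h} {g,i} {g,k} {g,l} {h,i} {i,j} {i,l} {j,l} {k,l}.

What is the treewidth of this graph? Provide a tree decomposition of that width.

Each bag holds 5 vertices, so the decomposition has width 4, which upper-bounds the treewidth. On the other hand G contains the 5-clique {a, c, d, f, g}. A clique must lie in a single bag of any decomposition, so no decomposition can have width below 4. The upper and lower bounds meet at 4, so that is the treewidth.

Treewidth 4.
One optimal decomposition is:
Bags: B1 = {a, d, g, i, l}  B2 = {a, c, d, g, l}  B3 = {d, e, g, i, l}  B4 = {b, d, g, i, l}  B5 = {d, e, g, h, i}  B6 = {a, c, d, f, g}  B7 = {a, c, g, k, l}  B8 = {a, d, i, j, l}
Tree: B1–B2, B1–B3, B1–B4, B3–B5, B2–B6, B2–B7, B1–B8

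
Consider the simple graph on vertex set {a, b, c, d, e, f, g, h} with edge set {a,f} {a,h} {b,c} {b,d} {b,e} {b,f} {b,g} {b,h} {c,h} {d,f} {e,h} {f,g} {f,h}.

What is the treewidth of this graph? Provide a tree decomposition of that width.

Treewidth 2.
One optimal decomposition is:
Bags: B1 = {a, f, h}  B2 = {b, f, h}  B3 = {b, c, h}  B4 = {b, e, h}  B5 = {b, f, g}  B6 = {b, d, f}
Tree: B1–B2, B2–B3, B3–B4, B2–B5, B2–B6

Every bag has size at most 3, so the width is 3 − 1 = 2 and tw(G) ≤ 2. On the other hand G contains the 3-clique {a, f, h}. A clique must lie in a single bag of any decomposition, so no decomposition can have width below 2. Combining the bounds, tw(G) = 2.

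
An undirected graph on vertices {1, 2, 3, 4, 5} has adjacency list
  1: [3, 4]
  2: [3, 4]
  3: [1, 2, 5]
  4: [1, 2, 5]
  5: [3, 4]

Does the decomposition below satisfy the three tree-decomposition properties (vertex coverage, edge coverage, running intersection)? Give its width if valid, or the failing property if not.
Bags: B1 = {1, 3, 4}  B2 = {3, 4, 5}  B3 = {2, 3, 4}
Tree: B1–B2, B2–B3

Yes; width 2.

Every vertex of G appears in some bag (union = {1, 2, 3, 4, 5}); every edge is covered by a bag; and for each vertex v the set of bags containing v is connected in the bag tree. The decomposition is therefore valid. The largest bag has 3 vertices, so the width is 2.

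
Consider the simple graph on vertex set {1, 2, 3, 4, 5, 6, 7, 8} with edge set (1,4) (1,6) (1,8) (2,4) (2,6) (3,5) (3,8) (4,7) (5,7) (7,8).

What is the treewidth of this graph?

A width-2 tree decomposition is:
Bags: B1 = {1, 2, 6}  B2 = {1, 2, 4}  B3 = {1, 4, 8}  B4 = {4, 7, 8}  B5 = {3, 7, 8}  B6 = {3, 5, 7}
Tree: B1–B2, B2–B3, B3–B4, B4–B5, B5–B6
Each bag holds 3 vertices, so the decomposition has width 2, which upper-bounds the treewidth. Since 6–2–4–1–6 is a cycle in G, G is not acyclic. Forests are exactly the graphs of treewidth ≤ 1, so tw(G) ≥ 2. The upper and lower bounds meet at 2, so that is the treewidth.

2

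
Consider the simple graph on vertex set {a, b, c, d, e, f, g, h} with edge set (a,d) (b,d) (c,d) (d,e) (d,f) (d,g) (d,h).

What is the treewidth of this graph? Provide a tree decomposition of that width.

Treewidth 1.
One optimal decomposition is:
Bags: B1 = {d, g}  B2 = {b, d}  B3 = {d, h}  B4 = {d, f}  B5 = {c, d}  B6 = {d, e}  B7 = {a, d}
Tree: B1–B2, B2–B3, B1–B4, B1–B5, B5–B6, B6–B7

Each bag holds 2 vertices, so the decomposition has width 1, which upper-bounds the treewidth. Since G has at least one edge (e.g. d–g), it is not an edgeless graph, so tw(G) ≥ 1. Hence tw(G) = 1 exactly.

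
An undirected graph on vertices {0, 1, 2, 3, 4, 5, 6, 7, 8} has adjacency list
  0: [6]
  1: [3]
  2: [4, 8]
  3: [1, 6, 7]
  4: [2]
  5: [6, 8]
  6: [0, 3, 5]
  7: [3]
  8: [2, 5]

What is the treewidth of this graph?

1

A width-1 tree decomposition is:
Bags: B1 = {5, 8}  B2 = {5, 6}  B3 = {2, 8}  B4 = {0, 6}  B5 = {2, 4}  B6 = {3, 6}  B7 = {1, 3}  B8 = {3, 7}
Tree: B1–B2, B1–B3, B2–B4, B3–B5, B4–B6, B6–B7, B7–B8
Every bag has size at most 2, so the width is 2 − 1 = 1 and tw(G) ≤ 1. Any graph with an edge has treewidth ≥ 1, and G has the edge 8–5. Hence tw(G) = 1 exactly.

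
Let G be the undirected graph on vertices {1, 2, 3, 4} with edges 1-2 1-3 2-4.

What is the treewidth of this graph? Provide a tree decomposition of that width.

The largest bag has 2 vertices, giving width 1; this decomposition certifies tw(G) ≤ 1. Any graph with an edge has treewidth ≥ 1, and G has the edge 1–3. Therefore the treewidth is 1.

Treewidth 1.
Bags: B1 = {1, 3}  B2 = {1, 2}  B3 = {2, 4}
Tree: B1–B2, B2–B3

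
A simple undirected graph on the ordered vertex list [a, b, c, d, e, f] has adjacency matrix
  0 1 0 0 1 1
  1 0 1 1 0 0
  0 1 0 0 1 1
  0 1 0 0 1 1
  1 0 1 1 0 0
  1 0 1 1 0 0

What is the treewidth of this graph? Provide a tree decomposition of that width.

Treewidth 3.
Bags: B1 = {a, b, e, f}  B2 = {b, d, e, f}  B3 = {b, c, e, f}
Tree: B1–B2, B2–B3

Each bag holds 4 vertices, so the decomposition has width 3, which upper-bounds the treewidth. For the lower bound: the 4 vertex sets {a,e}, {d,f}, {b}, {c} are disjoint, each induces a connected subgraph, and every pair is joined by at least one edge of G. Contracting each set to a single vertex therefore yields K_{4} as a minor, and since treewidth is minor-monotone, tw(G) ≥ tw(K_{4}) = 3. Therefore the treewidth is 3.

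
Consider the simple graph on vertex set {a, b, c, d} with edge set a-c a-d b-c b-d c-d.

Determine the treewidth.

2

A width-2 tree decomposition is:
Bags: B1 = {a, c, d}  B2 = {b, c, d}
Tree: B1–B2
Each bag holds 3 vertices, so the decomposition has width 2, which upper-bounds the treewidth. For the lower bound, the 3 vertices {a, c, d} are pairwise adjacent, and any tree decomposition puts a clique entirely inside one bag — forcing width ≥ 2. Therefore the treewidth is 2.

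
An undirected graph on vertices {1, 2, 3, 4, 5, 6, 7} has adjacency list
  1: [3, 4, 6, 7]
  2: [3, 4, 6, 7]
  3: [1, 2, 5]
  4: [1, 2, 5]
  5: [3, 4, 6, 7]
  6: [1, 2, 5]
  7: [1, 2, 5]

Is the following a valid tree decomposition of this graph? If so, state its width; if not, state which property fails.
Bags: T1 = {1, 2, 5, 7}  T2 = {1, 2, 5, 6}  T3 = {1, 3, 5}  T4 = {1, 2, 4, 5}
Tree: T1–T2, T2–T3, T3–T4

A tree decomposition must satisfy three properties: every vertex lies in some bag; for every edge, both endpoints lie together in some bag; and for every vertex, the bags containing it form a connected subtree. Here edge (2,3) lies in no bag, so the decomposition is invalid.

No — edge (2,3) lies in no bag.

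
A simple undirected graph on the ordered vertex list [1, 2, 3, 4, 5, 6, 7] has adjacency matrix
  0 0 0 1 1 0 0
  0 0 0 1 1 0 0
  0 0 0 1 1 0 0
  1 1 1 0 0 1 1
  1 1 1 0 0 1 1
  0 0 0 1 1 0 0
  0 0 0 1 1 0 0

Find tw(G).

2

A width-2 tree decomposition is:
Bags: B1 = {1, 4, 5}  B2 = {4, 5, 7}  B3 = {2, 4, 5}  B4 = {4, 5, 6}  B5 = {3, 4, 5}
Tree: B1–B2, B2–B3, B3–B4, B4–B5
Every bag has size at most 3, so the width is 3 − 1 = 2 and tw(G) ≤ 2. For the lower bound, G contains the cycle 4–1–5–7–4, so G is not a forest; only forests have treewidth ≤ 1, hence tw(G) ≥ 2. Combining the bounds, tw(G) = 2.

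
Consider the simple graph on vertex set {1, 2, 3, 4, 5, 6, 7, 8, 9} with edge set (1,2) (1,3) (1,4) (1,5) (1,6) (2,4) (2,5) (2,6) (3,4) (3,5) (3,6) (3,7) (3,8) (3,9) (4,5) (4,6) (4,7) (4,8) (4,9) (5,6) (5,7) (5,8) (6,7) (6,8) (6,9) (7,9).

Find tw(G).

A width-4 tree decomposition is:
Bags: B1 = {1, 3, 4, 5, 6}  B2 = {3, 4, 5, 6, 8}  B3 = {1, 2, 4, 5, 6}  B4 = {3, 4, 5, 6, 7}  B5 = {3, 4, 6, 7, 9}
Tree: B1–B2, B1–B3, B2–B4, B4–B5
Each bag holds 5 vertices, so the decomposition has width 4, which upper-bounds the treewidth. On the other hand G contains the 5-clique {1, 2, 4, 5, 6}. A clique must lie in a single bag of any decomposition, so no decomposition can have width below 4. Combining the bounds, tw(G) = 4.

4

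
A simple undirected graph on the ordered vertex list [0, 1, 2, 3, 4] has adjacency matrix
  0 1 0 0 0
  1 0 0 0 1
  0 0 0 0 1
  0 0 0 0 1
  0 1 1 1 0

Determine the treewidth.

1

A width-1 tree decomposition is:
Bags: B1 = {1, 4}  B2 = {0, 1}  B3 = {3, 4}  B4 = {2, 4}
Tree: B1–B2, B1–B3, B1–B4
The largest bag has 2 vertices, giving width 1; this decomposition certifies tw(G) ≤ 1. Any graph with an edge has treewidth ≥ 1, and G has the edge 4–1. Hence tw(G) = 1 exactly.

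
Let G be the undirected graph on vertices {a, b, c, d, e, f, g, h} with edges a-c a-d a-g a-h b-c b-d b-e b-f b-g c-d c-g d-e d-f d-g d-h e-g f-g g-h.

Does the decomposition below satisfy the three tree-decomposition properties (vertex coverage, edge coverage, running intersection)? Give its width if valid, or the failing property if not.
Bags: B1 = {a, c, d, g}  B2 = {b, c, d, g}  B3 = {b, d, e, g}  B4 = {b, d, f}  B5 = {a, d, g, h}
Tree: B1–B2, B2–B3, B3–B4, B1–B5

No — edge (g,f) lies in no bag.

A tree decomposition must satisfy three properties: every vertex lies in some bag; for every edge, both endpoints lie together in some bag; and for every vertex, the bags containing it form a connected subtree. Here edge (g,f) lies in no bag, so the decomposition is invalid.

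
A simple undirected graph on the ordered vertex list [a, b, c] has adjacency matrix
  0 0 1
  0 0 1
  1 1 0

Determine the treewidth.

1

A width-1 tree decomposition is:
Bags: B1 = {a, c}  B2 = {b, c}
Tree: B1–B2
The largest bag has 2 vertices, giving width 1; this decomposition certifies tw(G) ≤ 1. G has an edge, so its treewidth is at least 1. The upper and lower bounds meet at 1, so that is the treewidth.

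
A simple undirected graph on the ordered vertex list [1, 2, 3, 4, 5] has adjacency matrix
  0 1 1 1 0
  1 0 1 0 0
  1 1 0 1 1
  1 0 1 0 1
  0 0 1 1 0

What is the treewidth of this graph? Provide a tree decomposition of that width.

Treewidth 2.
One optimal decomposition is:
Bags: B1 = {3, 4, 5}  B2 = {1, 3, 4}  B3 = {1, 2, 3}
Tree: B1–B2, B2–B3

Every bag has size at most 3, so the width is 3 − 1 = 2 and tw(G) ≤ 2. On the other hand G contains the 3-clique {1, 2, 3}. A clique must lie in a single bag of any decomposition, so no decomposition can have width below 2. The upper and lower bounds meet at 2, so that is the treewidth.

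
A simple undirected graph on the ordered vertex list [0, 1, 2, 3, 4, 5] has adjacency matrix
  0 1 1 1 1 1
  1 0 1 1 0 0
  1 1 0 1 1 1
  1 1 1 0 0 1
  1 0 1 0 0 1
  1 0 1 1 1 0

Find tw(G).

3

A width-3 tree decomposition is:
Bags: B1 = {0, 2, 4, 5}  B2 = {0, 2, 3, 5}  B3 = {0, 1, 2, 3}
Tree: B1–B2, B2–B3
Each bag holds 4 vertices, so the decomposition has width 3, which upper-bounds the treewidth. Conversely, {0, 1, 2, 3} is a clique of size 4, and the vertices of any clique must share a bag in every tree decomposition; so some bag has ≥ 4 vertices and tw(G) ≥ 3. Hence tw(G) = 3 exactly.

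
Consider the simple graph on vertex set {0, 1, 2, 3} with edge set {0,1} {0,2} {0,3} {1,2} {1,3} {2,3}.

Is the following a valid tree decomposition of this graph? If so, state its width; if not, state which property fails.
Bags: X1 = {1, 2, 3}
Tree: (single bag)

No — vertex 0 appears in no bag.

A tree decomposition must satisfy three properties: every vertex lies in some bag; for every edge, both endpoints lie together in some bag; and for every vertex, the bags containing it form a connected subtree. Here vertex 0 appears in no bag, so the decomposition is invalid.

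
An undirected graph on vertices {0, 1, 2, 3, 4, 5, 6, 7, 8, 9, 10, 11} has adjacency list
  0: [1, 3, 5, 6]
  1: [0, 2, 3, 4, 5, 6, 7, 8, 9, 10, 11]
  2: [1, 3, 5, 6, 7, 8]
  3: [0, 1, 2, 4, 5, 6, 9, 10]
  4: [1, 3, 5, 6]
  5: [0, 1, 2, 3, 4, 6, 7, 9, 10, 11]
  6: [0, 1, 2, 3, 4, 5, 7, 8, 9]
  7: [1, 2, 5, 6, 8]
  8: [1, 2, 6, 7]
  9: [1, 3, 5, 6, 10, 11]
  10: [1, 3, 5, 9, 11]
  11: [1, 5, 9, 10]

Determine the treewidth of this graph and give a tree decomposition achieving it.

Treewidth 4.
One such decomposition:
Bags: B1 = {1, 2, 3, 5, 6}  B2 = {0, 1, 3, 5, 6}  B3 = {1, 3, 5, 6, 9}  B4 = {1, 3, 5, 9, 10}  B5 = {1, 3, 4, 5, 6}  B6 = {1, 2, 5, 6, 7}  B7 = {1, 2, 6, 7, 8}  B8 = {1, 5, 9, 10, 11}
Tree: B1–B2, B2–B3, B3–B4, B1–B5, B1–B6, B6–B7, B4–B8

Every bag has size at most 5, so the width is 5 − 1 = 4 and tw(G) ≤ 4. On the other hand G contains the 5-clique {1, 2, 6, 7, 8}. A clique must lie in a single bag of any decomposition, so no decomposition can have width below 4. Therefore the treewidth is 4.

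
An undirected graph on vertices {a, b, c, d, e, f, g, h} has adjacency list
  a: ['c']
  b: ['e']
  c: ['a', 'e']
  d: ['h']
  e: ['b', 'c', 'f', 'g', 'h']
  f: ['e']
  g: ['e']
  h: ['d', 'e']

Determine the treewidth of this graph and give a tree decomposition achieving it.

Each bag holds 2 vertices, so the decomposition has width 1, which upper-bounds the treewidth. G has an edge, so its treewidth is at least 1. Combining the bounds, tw(G) = 1.

Treewidth 1.
One such decomposition:
Bags: B1 = {b, e}  B2 = {e, g}  B3 = {e, h}  B4 = {c, e}  B5 = {e, f}  B6 = {a, c}  B7 = {d, h}
Tree: B1–B2, B1–B3, B2–B4, B3–B5, B4–B6, B3–B7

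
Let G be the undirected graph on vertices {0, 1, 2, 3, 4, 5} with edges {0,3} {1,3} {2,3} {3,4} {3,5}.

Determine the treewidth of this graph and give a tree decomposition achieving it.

Treewidth 1.
One such decomposition:
Bags: B1 = {3, 4}  B2 = {0, 3}  B3 = {2, 3}  B4 = {3, 5}  B5 = {1, 3}
Tree: B1–B2, B2–B3, B3–B4, B1–B5

The largest bag has 2 vertices, giving width 1; this decomposition certifies tw(G) ≤ 1. Since G has at least one edge (e.g. 4–3), it is not an edgeless graph, so tw(G) ≥ 1. Therefore the treewidth is 1.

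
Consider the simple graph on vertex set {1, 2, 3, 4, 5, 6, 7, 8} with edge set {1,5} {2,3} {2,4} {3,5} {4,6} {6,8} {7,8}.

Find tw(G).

1

A width-1 tree decomposition is:
Bags: B1 = {1, 5}  B2 = {3, 5}  B3 = {2, 3}  B4 = {2, 4}  B5 = {4, 6}  B6 = {6, 8}  B7 = {7, 8}
Tree: B1–B2, B2–B3, B3–B4, B4–B5, B5–B6, B6–B7
Each bag holds 2 vertices, so the decomposition has width 1, which upper-bounds the treewidth. G has an edge, so its treewidth is at least 1. Therefore the treewidth is 1.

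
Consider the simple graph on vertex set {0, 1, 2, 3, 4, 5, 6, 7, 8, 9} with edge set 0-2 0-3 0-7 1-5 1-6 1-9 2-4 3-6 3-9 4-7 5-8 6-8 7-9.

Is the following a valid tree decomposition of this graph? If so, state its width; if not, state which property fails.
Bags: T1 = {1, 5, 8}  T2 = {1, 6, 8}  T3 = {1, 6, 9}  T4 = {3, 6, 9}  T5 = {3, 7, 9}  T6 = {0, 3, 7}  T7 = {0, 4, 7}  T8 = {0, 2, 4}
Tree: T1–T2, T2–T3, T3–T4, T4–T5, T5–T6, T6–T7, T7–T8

Yes; width 2.

Vertex coverage: the bags together contain {0, 1, 2, 3, 4, 5, 6, 7, 8, 9}, the full vertex set. Edge coverage: each edge of G has both endpoints in at least one bag. Running intersection: for every vertex, the bags containing it form a connected subtree. All three properties hold, so this is a valid tree decomposition of width max|bag| − 1 = 2, and hence tw(G) ≤ 2.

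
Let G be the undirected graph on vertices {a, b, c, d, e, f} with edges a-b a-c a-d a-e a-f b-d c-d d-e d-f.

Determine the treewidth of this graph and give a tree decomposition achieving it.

Each bag holds 3 vertices, so the decomposition has width 2, which upper-bounds the treewidth. Conversely, {a, d, e} is a clique of size 3, and the vertices of any clique must share a bag in every tree decomposition; so some bag has ≥ 3 vertices and tw(G) ≥ 2. Combining the bounds, tw(G) = 2.

Treewidth 2.
One optimal decomposition is:
Bags: B1 = {a, d, e}  B2 = {a, c, d}  B3 = {a, d, f}  B4 = {a, b, d}
Tree: B1–B2, B1–B3, B3–B4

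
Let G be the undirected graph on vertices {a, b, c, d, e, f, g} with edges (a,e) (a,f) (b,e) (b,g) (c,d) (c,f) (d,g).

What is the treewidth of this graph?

2

A width-2 tree decomposition is:
Bags: B1 = {b, e, g}  B2 = {a, e, g}  B3 = {a, f, g}  B4 = {c, f, g}  B5 = {c, d, g}
Tree: B1–B2, B2–B3, B3–B4, B4–B5
Each bag holds 3 vertices, so the decomposition has width 2, which upper-bounds the treewidth. For the lower bound, G contains the cycle g–b–e–a–f–c–d–g, so G is not a forest; only forests have treewidth ≤ 1, hence tw(G) ≥ 2. Therefore the treewidth is 2.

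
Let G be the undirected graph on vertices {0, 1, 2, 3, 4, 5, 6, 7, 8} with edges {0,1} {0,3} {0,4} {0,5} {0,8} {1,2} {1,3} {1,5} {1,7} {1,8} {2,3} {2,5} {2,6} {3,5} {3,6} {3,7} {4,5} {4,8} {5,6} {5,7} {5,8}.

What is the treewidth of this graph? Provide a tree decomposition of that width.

The largest bag has 4 vertices, giving width 3; this decomposition certifies tw(G) ≤ 3. Conversely, {0, 1, 5, 8} is a clique of size 4, and the vertices of any clique must share a bag in every tree decomposition; so some bag has ≥ 4 vertices and tw(G) ≥ 3. The upper and lower bounds meet at 3, so that is the treewidth.

Treewidth 3.
One optimal decomposition is:
Bags: B1 = {0, 1, 3, 5}  B2 = {1, 3, 5, 7}  B3 = {0, 1, 5, 8}  B4 = {0, 4, 5, 8}  B5 = {1, 2, 3, 5}  B6 = {2, 3, 5, 6}
Tree: B1–B2, B1–B3, B3–B4, B1–B5, B5–B6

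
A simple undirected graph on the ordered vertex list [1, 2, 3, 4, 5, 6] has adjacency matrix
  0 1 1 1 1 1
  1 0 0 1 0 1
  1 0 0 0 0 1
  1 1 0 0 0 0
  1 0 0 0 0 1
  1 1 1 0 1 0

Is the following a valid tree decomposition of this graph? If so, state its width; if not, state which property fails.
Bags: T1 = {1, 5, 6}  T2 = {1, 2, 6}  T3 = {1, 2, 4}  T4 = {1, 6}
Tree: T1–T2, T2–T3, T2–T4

No — vertex 3 appears in no bag.

A tree decomposition must satisfy three properties: every vertex lies in some bag; for every edge, both endpoints lie together in some bag; and for every vertex, the bags containing it form a connected subtree. Here vertex 3 appears in no bag, so the decomposition is invalid.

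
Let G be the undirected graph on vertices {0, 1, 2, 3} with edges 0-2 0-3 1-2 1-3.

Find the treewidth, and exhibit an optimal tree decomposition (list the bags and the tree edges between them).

Treewidth 2.
One optimal decomposition is:
Bags: B1 = {0, 1, 3}  B2 = {0, 1, 2}
Tree: B1–B2

Each bag holds 3 vertices, so the decomposition has width 2, which upper-bounds the treewidth. The edges 1–3–0–2–1 form a cycle, so G is not a tree and its treewidth is at least 2. Combining the bounds, tw(G) = 2.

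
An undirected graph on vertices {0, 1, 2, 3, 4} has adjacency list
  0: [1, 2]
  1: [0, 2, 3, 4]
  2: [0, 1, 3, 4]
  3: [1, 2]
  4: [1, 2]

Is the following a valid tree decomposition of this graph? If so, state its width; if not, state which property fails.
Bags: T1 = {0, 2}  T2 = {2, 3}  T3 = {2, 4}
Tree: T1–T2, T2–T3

No — vertex 1 appears in no bag.

A tree decomposition must satisfy three properties: every vertex lies in some bag; for every edge, both endpoints lie together in some bag; and for every vertex, the bags containing it form a connected subtree. Here vertex 1 appears in no bag, so the decomposition is invalid.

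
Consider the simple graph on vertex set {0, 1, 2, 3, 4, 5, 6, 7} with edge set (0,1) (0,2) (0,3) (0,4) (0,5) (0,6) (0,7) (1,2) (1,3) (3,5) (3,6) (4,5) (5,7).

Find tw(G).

2

A width-2 tree decomposition is:
Bags: B1 = {0, 3, 5}  B2 = {0, 5, 7}  B3 = {0, 3, 6}  B4 = {0, 1, 3}  B5 = {0, 1, 2}  B6 = {0, 4, 5}
Tree: B1–B2, B1–B3, B1–B4, B4–B5, B2–B6
The largest bag has 3 vertices, giving width 2; this decomposition certifies tw(G) ≤ 2. Conversely, {0, 1, 2} is a clique of size 3, and the vertices of any clique must share a bag in every tree decomposition; so some bag has ≥ 3 vertices and tw(G) ≥ 2. Combining the bounds, tw(G) = 2.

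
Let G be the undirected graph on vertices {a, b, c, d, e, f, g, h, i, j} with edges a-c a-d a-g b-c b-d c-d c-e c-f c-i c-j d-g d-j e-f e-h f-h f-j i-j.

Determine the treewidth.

A width-2 tree decomposition is:
Bags: B1 = {a, c, d}  B2 = {c, d, j}  B3 = {c, f, j}  B4 = {c, i, j}  B5 = {b, c, d}  B6 = {a, d, g}  B7 = {c, e, f}  B8 = {e, f, h}
Tree: B1–B2, B2–B3, B3–B4, B2–B5, B1–B6, B3–B7, B7–B8
The largest bag has 3 vertices, giving width 2; this decomposition certifies tw(G) ≤ 2. Conversely, {a, d, g} is a clique of size 3, and the vertices of any clique must share a bag in every tree decomposition; so some bag has ≥ 3 vertices and tw(G) ≥ 2. The upper and lower bounds meet at 2, so that is the treewidth.

2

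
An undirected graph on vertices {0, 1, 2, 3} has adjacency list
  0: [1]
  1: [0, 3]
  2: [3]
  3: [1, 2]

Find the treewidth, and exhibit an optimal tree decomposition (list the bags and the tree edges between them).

Treewidth 1.
One such decomposition:
Bags: B1 = {0, 1}  B2 = {1, 3}  B3 = {2, 3}
Tree: B1–B2, B2–B3

Each bag holds 2 vertices, so the decomposition has width 1, which upper-bounds the treewidth. Since G has at least one edge (e.g. 0–1), it is not an edgeless graph, so tw(G) ≥ 1. Combining the bounds, tw(G) = 1.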